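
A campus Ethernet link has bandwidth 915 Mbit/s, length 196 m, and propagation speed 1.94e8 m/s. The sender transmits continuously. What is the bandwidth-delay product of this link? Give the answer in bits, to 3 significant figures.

Propagation delay = 196 / 194000000 = 1.01031e-06 s.
BDP = R × t_prop = 915000000 × 1.01031e-06 = 924.433 bits.

924 bits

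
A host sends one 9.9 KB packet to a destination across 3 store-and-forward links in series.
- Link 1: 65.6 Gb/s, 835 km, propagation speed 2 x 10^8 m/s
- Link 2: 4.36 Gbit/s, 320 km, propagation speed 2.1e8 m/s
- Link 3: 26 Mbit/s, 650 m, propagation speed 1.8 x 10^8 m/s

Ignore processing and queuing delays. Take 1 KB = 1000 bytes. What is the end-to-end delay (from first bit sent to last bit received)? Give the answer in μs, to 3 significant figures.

8770 μs

L = 79200 bits.
Transmission delays (L/R per hop): 1.20732, 18.1651, 3046.15 μs; sum = 3065.53 μs.
Propagation delays (d/s per hop): 4175, 1523.81, 3.61111 μs; sum = 5702.42 μs.
End-to-end = 8770 μs.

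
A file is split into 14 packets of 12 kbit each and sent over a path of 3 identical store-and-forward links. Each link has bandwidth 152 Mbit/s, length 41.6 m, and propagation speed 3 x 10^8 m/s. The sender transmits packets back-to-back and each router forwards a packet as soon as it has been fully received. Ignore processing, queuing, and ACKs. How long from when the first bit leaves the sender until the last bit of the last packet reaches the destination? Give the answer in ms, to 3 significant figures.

1.26 ms

Per-hop transmission t_tx = L/R = 12000/152000000 = 0.0789474 ms.
Per-hop propagation t_prop = 41.6/300000000 = 0.000138667 ms.
Pipeline fill: first packet needs 3·t_tx to clear all hops; remaining 13 packets each add one t_tx.
Total = (3+14-1)·t_tx + 3·t_prop = 16·0.0789474 + 3·0.000138667 = 1.26 ms.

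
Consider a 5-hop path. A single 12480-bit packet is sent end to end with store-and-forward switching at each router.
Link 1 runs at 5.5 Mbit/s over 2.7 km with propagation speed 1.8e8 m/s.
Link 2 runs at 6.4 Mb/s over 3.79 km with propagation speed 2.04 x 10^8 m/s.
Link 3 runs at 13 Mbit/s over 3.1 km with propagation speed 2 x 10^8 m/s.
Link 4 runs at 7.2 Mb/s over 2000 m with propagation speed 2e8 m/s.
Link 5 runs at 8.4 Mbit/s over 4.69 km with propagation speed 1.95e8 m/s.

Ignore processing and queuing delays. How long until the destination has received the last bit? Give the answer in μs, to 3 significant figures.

Transmission delays (L/R per hop): 2269.09, 1950, 960, 1733.33, 1485.71 μs; sum = 8398.14 μs.
Propagation delays (d/s per hop): 15, 18.5784, 15.5, 10, 24.0513 μs; sum = 83.1297 μs.
End-to-end = 8480 μs.

8480 μs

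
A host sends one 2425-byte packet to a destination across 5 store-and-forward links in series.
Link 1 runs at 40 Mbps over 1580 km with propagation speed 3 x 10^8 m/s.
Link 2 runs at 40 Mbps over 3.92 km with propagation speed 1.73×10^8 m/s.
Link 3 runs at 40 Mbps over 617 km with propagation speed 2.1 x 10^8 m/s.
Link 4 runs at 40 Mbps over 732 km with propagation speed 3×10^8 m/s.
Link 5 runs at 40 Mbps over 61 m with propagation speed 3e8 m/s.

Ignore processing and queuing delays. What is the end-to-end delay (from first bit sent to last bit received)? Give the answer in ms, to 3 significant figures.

L = 2425 × 8 = 19400 bits.
Transmission delay per hop = L/R = 19400/40000000 = 0.485 ms; 5 hops → 2.425 ms.
Propagation delays (d/s per hop): 5.26667, 0.022659, 2.9381, 2.44, 0.000203333 ms; sum = 10.6676 ms.
End-to-end = 13.1 ms.

13.1 ms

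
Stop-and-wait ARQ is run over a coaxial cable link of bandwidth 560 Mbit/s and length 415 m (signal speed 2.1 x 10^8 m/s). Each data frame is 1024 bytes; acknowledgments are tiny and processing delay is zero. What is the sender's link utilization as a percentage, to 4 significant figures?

t_tx = L/R = 8192/560000000 = 1.46286e-05 s.
t_prop = 415/210000000 = 1.97619e-06 s; RTT = 3.95238e-06 s.
Cycle = t_tx + RTT = 1.8581e-05 s.
Utilization = t_tx / cycle = 1.46286e-05/1.8581e-05 = 78.73 %.

78.73 %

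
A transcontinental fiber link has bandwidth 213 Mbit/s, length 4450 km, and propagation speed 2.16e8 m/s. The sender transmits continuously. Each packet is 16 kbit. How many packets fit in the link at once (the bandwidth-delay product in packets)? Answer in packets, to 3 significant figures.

Propagation delay = 4450000 / 216000000 = 0.0206019 s.
BDP = R × t_prop = 213000000 × 0.0206019 = 4388190 bits.
In packets of 16000 bits: 274 packets.

274 packets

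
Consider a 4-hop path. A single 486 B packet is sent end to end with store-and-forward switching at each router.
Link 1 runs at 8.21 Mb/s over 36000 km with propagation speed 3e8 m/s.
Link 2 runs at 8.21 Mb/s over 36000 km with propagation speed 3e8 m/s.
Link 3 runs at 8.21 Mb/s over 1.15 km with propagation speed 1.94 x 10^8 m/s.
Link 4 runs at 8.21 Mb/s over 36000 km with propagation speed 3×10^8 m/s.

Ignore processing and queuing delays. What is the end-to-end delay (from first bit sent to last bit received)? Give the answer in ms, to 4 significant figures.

L = 486 × 8 = 3888 bits.
Transmission delay per hop = L/R = 3888/8.21e+06 = 0.473569 ms; 4 hops → 1.89428 ms.
Propagation delays (d/s per hop): 120, 120, 0.00592784, 120 ms; sum = 360.006 ms.
End-to-end = 361.9 ms.

361.9 ms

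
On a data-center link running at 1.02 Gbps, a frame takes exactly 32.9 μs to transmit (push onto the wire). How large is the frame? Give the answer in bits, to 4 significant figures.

L = R × t_tx = 1020000000 b/s × 3.29e-05 s = 33558 bits.

33560 bits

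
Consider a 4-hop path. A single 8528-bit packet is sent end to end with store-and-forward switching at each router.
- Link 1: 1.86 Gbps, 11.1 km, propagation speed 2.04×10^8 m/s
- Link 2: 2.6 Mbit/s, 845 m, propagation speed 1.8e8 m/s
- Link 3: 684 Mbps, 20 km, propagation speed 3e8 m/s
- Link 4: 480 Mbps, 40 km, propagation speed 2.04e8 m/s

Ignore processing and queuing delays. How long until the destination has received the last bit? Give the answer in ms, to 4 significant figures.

Transmission delays (L/R per hop): 0.00458495, 3.28, 0.0124678, 0.0177667 ms; sum = 3.31482 ms.
Propagation delays (d/s per hop): 0.0544118, 0.00469444, 0.0666667, 0.196078 ms; sum = 0.321851 ms.
End-to-end = 3.637 ms.

3.637 ms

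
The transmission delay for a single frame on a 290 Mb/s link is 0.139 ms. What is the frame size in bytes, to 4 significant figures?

L = R × t_tx = 290000000 b/s × 0.000139 s = 40310 bits.
In bytes: 40310 / 8 = 5039 bytes.

5039 bytes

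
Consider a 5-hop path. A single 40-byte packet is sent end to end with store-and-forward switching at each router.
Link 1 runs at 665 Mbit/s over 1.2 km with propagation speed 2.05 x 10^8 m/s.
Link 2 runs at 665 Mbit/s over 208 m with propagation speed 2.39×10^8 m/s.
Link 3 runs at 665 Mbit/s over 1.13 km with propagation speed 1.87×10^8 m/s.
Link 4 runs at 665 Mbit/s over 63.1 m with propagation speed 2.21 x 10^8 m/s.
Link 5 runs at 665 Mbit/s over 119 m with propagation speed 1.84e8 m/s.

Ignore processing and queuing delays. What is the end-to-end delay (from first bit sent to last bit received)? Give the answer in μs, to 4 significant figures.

L = 40 × 8 = 320 bits.
Transmission delay per hop = L/R = 320/665000000 = 0.481203 μs; 5 hops → 2.40602 μs.
Propagation delays (d/s per hop): 5.85366, 0.870293, 6.04278, 0.28552, 0.646739 μs; sum = 13.699 μs.
End-to-end = 16.11 μs.

16.11 μs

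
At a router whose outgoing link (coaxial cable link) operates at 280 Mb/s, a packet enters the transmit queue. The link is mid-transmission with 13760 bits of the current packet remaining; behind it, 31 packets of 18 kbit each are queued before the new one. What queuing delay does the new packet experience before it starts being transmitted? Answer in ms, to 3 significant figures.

Each queued packet: L/R = 18000/280000000 = 0.0642857 ms.
31 queued → 1.99286 ms.
Plus remaining 13760 bits of current packet: 0.0491429 ms.
Queuing delay = 2.04 ms.

2.04 ms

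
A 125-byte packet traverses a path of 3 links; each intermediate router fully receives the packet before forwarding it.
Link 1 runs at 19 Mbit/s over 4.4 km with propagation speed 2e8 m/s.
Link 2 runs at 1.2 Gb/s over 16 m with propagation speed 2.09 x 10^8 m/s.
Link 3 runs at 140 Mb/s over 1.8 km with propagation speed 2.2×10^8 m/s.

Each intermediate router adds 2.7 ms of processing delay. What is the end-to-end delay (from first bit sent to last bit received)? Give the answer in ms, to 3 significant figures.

L = 125 × 8 = 1000 bits.
Transmission delays (L/R per hop): 0.0526316, 0.000833333, 0.00714286 ms; sum = 0.0606078 ms.
Propagation delays (d/s per hop): 0.022, 7.6555e-05, 0.00818182 ms; sum = 0.0302584 ms.
Processing at 2 router(s): 2 × 2.7 ms = 5.4 ms.
End-to-end = 5.49 ms.

5.49 ms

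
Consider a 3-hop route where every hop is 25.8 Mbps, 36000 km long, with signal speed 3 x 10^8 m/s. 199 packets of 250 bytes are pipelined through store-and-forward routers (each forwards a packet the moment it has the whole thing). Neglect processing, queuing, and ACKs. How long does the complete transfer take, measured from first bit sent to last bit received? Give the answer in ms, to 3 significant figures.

Per-hop transmission t_tx = L/R = 2000/25800000 = 0.0775194 ms.
Per-hop propagation t_prop = 36000000/300000000 = 120 ms.
Pipeline fill: first packet needs 3·t_tx to clear all hops; remaining 198 packets each add one t_tx.
Total = (3+199-1)·t_tx + 3·t_prop = 201·0.0775194 + 3·120 = 376 ms.

376 ms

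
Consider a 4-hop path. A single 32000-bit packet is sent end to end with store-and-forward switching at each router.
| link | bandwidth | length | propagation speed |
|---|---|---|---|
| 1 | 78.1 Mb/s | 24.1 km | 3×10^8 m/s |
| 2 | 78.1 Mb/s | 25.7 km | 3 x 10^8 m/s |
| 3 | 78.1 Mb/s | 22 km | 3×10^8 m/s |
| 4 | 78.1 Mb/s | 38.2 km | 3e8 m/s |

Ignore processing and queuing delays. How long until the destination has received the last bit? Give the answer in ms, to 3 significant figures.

Transmission delay per hop = L/R = 32000/78100000 = 0.409731 ms; 4 hops → 1.63892 ms.
Propagation delays (d/s per hop): 0.0803333, 0.0856667, 0.0733333, 0.127333 ms; sum = 0.366667 ms.
End-to-end = 2.01 ms.

2.01 ms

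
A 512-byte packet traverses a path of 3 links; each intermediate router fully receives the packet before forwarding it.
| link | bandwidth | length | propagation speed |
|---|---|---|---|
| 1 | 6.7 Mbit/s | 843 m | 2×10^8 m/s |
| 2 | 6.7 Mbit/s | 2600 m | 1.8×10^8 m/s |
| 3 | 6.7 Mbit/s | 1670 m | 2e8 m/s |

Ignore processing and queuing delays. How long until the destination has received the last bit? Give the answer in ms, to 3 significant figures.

L = 512 × 8 = 4096 bits.
Transmission delay per hop = L/R = 4096/6700000 = 0.611343 ms; 3 hops → 1.83403 ms.
Propagation delays (d/s per hop): 0.004215, 0.0144444, 0.00835 ms; sum = 0.0270094 ms.
End-to-end = 1.86 ms.

1.86 ms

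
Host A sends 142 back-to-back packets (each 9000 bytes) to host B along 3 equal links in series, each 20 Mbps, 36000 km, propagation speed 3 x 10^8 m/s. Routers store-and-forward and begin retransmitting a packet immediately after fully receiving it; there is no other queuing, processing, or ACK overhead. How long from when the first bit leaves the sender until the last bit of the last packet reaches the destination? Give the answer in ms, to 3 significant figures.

Per-hop transmission t_tx = L/R = 72000/20000000 = 3.6 ms.
Per-hop propagation t_prop = 36000000/300000000 = 120 ms.
Pipeline fill: first packet needs 3·t_tx to clear all hops; remaining 141 packets each add one t_tx.
Total = (3+142-1)·t_tx + 3·t_prop = 144·3.6 + 3·120 = 878 ms.

878 ms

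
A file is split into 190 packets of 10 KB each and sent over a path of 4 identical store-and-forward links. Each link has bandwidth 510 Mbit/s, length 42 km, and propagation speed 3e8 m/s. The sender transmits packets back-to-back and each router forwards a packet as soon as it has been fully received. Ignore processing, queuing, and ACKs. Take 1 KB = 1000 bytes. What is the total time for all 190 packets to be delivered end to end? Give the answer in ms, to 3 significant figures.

Per-hop transmission t_tx = L/R = 80000/510000000 = 0.156863 ms.
Per-hop propagation t_prop = 42000/300000000 = 0.14 ms.
Pipeline fill: first packet needs 4·t_tx to clear all hops; remaining 189 packets each add one t_tx.
Total = (4+190-1)·t_tx + 4·t_prop = 193·0.156863 + 4·0.14 = 30.8 ms.

30.8 ms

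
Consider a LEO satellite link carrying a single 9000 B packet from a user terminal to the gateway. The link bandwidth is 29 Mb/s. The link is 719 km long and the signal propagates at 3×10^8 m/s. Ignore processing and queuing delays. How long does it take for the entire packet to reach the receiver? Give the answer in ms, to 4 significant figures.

L = 9000 × 8 = 72000 bits.
Transmission delay = L/R = 72000 / 29000000 = 2.48276 ms.
Propagation delay = d/s = 719000 m / 300000000 m/s = 2.39667 ms.
Total = 4.879 ms.

4.879 ms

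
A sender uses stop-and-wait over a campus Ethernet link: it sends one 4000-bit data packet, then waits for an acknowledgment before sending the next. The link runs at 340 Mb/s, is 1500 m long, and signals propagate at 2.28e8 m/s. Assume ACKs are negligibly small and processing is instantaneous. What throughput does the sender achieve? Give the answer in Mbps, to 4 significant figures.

160.5 Mbps

t_tx = L/R = 4000/340000000 = 1.17647e-05 s.
t_prop = 1500/2.28e+08 = 6.57895e-06 s; RTT = 1.31579e-05 s.
Cycle = t_tx + RTT = 2.49226e-05 s.
Throughput = L / cycle = 4000 / 2.49226e-05 = 160.5 Mbps.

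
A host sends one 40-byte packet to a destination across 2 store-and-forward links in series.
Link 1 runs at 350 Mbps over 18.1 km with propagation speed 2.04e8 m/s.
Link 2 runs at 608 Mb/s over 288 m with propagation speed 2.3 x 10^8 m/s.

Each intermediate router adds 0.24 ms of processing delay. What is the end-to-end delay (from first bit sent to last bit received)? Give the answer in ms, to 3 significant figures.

0.331 ms

L = 40 × 8 = 320 bits.
Transmission delays (L/R per hop): 0.000914286, 0.000526316 ms; sum = 0.0014406 ms.
Propagation delays (d/s per hop): 0.0887255, 0.00125217 ms; sum = 0.0899777 ms.
Processing at 1 router(s): 1 × 0.24 ms = 0.24 ms.
End-to-end = 0.331 ms.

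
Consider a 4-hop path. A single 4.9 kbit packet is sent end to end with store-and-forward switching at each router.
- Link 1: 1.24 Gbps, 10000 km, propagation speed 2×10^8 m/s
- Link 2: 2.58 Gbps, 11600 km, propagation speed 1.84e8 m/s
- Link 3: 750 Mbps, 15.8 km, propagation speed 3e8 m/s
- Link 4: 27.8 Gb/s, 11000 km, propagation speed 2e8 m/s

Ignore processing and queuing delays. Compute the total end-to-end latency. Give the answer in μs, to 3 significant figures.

168000 μs

L = 4900 bits.
Transmission delays (L/R per hop): 3.95161, 1.89922, 6.53333, 0.176259 μs; sum = 12.5604 μs.
Propagation delays (d/s per hop): 50000, 63043.5, 52.6667, 55000 μs; sum = 168096 μs.
End-to-end = 168000 μs.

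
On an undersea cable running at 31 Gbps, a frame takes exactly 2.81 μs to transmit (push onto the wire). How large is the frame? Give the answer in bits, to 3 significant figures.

87100 bits

L = R × t_tx = 31000000000 b/s × 2.81e-06 s = 87110 bits.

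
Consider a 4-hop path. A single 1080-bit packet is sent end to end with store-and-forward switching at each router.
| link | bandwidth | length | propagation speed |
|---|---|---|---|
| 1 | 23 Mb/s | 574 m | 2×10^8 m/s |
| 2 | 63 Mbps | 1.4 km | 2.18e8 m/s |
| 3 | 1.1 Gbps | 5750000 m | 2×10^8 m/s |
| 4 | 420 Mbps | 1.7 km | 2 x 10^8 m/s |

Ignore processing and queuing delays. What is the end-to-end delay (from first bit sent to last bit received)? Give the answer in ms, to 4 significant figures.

28.84 ms

Transmission delays (L/R per hop): 0.0469565, 0.0171429, 0.000981818, 0.00257143 ms; sum = 0.0676526 ms.
Propagation delays (d/s per hop): 0.00287, 0.00642202, 28.75, 0.0085 ms; sum = 28.7678 ms.
End-to-end = 28.84 ms.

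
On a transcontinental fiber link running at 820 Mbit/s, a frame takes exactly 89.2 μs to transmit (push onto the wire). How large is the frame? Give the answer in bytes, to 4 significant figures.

9143 bytes

L = R × t_tx = 820000000 b/s × 8.92e-05 s = 73144 bits.
In bytes: 73144 / 8 = 9143 bytes.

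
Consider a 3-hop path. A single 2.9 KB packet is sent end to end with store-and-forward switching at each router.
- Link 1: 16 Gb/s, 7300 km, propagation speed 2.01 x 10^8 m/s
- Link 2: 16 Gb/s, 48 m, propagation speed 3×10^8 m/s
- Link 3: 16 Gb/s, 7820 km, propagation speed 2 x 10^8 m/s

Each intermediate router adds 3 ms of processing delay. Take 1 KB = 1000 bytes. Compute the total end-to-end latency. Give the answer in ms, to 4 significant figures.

81.42 ms

L = 23200 bits.
Transmission delay per hop = L/R = 23200/16000000000 = 0.00145 ms; 3 hops → 0.00435 ms.
Propagation delays (d/s per hop): 36.3184, 0.00016, 39.1 ms; sum = 75.4186 ms.
Processing at 2 router(s): 2 × 3 ms = 6 ms.
End-to-end = 81.42 ms.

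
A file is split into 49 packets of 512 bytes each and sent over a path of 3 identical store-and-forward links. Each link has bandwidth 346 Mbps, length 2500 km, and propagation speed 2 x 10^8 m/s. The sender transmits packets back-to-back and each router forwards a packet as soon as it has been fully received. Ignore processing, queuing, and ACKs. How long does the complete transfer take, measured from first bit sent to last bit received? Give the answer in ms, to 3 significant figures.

38.1 ms

Per-hop transmission t_tx = L/R = 4096/346000000 = 0.0118382 ms.
Per-hop propagation t_prop = 2500000/200000000 = 12.5 ms.
Pipeline fill: first packet needs 3·t_tx to clear all hops; remaining 48 packets each add one t_tx.
Total = (3+49-1)·t_tx + 3·t_prop = 51·0.0118382 + 3·12.5 = 38.1 ms.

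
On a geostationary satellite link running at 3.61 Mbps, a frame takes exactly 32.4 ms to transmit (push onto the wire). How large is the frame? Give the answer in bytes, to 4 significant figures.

14620 bytes

L = R × t_tx = 3610000 b/s × 0.0324 s = 116964 bits.
In bytes: 116964 / 8 = 14620 bytes.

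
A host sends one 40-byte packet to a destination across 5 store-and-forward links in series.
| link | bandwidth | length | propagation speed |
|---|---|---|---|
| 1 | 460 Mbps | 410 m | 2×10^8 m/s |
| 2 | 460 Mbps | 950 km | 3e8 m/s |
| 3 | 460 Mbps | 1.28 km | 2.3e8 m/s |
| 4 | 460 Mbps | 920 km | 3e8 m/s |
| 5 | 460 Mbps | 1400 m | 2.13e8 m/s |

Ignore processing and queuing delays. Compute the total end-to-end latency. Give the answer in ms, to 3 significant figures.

6.25 ms

L = 40 × 8 = 320 bits.
Transmission delay per hop = L/R = 320/460000000 = 0.000695652 ms; 5 hops → 0.00347826 ms.
Propagation delays (d/s per hop): 0.00205, 3.16667, 0.00556522, 3.06667, 0.00657277 ms; sum = 6.24752 ms.
End-to-end = 6.25 ms.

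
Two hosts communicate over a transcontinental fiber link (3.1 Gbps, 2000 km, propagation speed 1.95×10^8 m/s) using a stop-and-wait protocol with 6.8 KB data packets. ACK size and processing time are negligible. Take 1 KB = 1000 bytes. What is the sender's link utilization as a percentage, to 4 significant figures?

0.08548 %

t_tx = L/R = 54400/3100000000 = 1.75484e-05 s.
t_prop = 2000000/195000000 = 0.0102564 s; RTT = 0.0205128 s.
Cycle = t_tx + RTT = 0.0205304 s.
Utilization = t_tx / cycle = 1.75484e-05/0.0205304 = 0.08548 %.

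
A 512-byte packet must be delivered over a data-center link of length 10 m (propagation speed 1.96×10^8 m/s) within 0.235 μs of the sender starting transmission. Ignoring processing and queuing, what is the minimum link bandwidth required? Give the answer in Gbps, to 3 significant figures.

L = 4096 bits.
Propagation delay = 10 / 196000000 = 0.0510204 μs.
Transmission budget = 0.235 − 0.0510204 = 0.18398 μs.
R ≥ L / t_tx = 4096 bits / 1.8398e-07 s = 22.3 Gbps.

22.3 Gbps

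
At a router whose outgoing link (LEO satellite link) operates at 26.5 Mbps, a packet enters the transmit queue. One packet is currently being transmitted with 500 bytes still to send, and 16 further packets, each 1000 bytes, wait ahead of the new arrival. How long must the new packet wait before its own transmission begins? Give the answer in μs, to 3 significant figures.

4980 μs

Each queued packet: L/R = 8000/26500000 = 301.887 μs.
16 queued → 4830.19 μs.
Plus remaining 4000 bits of current packet: 150.943 μs.
Queuing delay = 4980 μs.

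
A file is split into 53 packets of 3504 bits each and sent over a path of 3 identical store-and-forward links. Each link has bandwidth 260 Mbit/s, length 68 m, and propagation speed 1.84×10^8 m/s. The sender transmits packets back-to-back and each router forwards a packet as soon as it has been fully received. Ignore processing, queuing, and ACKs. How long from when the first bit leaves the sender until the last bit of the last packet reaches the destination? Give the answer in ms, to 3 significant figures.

Per-hop transmission t_tx = L/R = 3504/260000000 = 0.0134769 ms.
Per-hop propagation t_prop = 68/184000000 = 0.000369565 ms.
Pipeline fill: first packet needs 3·t_tx to clear all hops; remaining 52 packets each add one t_tx.
Total = (3+53-1)·t_tx + 3·t_prop = 55·0.0134769 + 3·0.000369565 = 0.742 ms.

0.742 ms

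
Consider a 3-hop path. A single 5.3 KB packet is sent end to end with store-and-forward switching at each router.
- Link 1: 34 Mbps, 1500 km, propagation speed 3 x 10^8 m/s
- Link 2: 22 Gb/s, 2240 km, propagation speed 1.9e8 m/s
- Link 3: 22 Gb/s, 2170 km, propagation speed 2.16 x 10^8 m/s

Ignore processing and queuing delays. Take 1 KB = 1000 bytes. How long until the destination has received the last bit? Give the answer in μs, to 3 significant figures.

L = 42400 bits.
Transmission delays (L/R per hop): 1247.06, 1.92727, 1.92727 μs; sum = 1250.91 μs.
Propagation delays (d/s per hop): 5000, 11789.5, 10046.3 μs; sum = 26835.8 μs.
End-to-end = 28100 μs.

28100 μs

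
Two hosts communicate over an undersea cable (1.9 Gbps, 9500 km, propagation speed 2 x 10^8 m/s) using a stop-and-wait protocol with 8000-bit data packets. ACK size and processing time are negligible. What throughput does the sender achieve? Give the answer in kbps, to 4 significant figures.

84.21 kbps

t_tx = L/R = 8000/1900000000 = 4.21053e-06 s.
t_prop = 9500000/200000000 = 0.0475 s; RTT = 0.095 s.
Cycle = t_tx + RTT = 0.0950042 s.
Throughput = L / cycle = 8000 / 0.0950042 = 84.21 kbps.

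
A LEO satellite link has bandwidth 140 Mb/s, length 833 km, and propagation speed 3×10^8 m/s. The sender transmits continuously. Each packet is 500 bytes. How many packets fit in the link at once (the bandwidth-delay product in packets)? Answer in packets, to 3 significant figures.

Propagation delay = 833000 / 300000000 = 0.00277667 s.
BDP = R × t_prop = 140000000 × 0.00277667 = 388733 bits.
In packets of 4000 bits: 97.2 packets.

97.2 packets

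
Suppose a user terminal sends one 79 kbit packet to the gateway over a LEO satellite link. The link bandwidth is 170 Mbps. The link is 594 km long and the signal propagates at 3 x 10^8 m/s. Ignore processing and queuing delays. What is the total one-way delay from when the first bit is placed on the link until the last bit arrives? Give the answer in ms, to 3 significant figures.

L = 79000 bits.
Transmission delay = L/R = 79000 / 170000000 = 0.464706 ms.
Propagation delay = d/s = 594000 m / 300000000 m/s = 1.98 ms.
Total = 2.44 ms.

2.44 ms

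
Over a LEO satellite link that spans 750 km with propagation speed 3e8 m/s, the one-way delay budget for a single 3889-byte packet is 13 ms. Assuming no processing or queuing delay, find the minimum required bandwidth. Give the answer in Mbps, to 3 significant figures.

2.96 Mbps

L = 31112 bits.
Propagation delay = 750000 / 300000000 = 2.5 ms.
Transmission budget = 13 − 2.5 = 10.5 ms.
R ≥ L / t_tx = 31112 bits / 0.0105 s = 2.96 Mbps.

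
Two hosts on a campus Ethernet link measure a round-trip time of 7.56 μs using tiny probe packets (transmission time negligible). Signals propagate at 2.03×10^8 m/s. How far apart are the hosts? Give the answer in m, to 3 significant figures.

One-way propagation = RTT/2 = 3.78 μs.
d = s × t = 2.03e+08 × 3.78e-06 = 767 m.

767 m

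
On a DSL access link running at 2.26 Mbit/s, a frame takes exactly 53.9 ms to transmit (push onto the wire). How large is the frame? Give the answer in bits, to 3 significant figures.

L = R × t_tx = 2260000 b/s × 0.0539 s = 121814 bits.

122000 bits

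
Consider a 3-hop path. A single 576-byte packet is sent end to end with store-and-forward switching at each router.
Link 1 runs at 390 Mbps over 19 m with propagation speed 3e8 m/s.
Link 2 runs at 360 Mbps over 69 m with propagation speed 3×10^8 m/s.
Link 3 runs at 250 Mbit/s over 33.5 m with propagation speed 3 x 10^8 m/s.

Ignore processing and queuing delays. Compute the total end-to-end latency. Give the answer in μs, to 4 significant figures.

L = 576 × 8 = 4608 bits.
Transmission delays (L/R per hop): 11.8154, 12.8, 18.432 μs; sum = 43.0474 μs.
Propagation delays (d/s per hop): 0.0633333, 0.23, 0.111667 μs; sum = 0.405 μs.
End-to-end = 43.45 μs.

43.45 μs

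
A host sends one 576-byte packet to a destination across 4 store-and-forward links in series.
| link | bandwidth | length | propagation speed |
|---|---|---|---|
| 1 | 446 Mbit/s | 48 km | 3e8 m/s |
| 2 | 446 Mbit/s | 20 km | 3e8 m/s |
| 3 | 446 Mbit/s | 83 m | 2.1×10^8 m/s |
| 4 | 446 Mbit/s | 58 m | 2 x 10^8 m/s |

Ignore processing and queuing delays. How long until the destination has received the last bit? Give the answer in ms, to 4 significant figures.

0.2687 ms

L = 576 × 8 = 4608 bits.
Transmission delay per hop = L/R = 4608/446000000 = 0.0103318 ms; 4 hops → 0.0413274 ms.
Propagation delays (d/s per hop): 0.16, 0.0666667, 0.000395238, 0.00029 ms; sum = 0.227352 ms.
End-to-end = 0.2687 ms.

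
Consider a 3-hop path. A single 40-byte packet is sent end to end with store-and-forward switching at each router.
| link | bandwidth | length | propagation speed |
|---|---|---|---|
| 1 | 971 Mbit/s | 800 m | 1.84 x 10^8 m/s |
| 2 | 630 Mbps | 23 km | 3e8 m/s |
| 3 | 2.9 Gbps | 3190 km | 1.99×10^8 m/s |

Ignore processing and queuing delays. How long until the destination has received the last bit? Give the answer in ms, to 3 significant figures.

16.1 ms

L = 40 × 8 = 320 bits.
Transmission delays (L/R per hop): 0.000329557, 0.000507937, 0.000110345 ms; sum = 0.000947838 ms.
Propagation delays (d/s per hop): 0.00434783, 0.0766667, 16.0302 ms; sum = 16.1112 ms.
End-to-end = 16.1 ms.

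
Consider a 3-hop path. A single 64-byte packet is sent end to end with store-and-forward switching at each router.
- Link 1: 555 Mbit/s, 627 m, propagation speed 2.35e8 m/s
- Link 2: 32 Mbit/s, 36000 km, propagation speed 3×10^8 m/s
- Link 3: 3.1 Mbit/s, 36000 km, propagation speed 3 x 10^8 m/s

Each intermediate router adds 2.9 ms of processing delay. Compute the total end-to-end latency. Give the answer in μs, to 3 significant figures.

246000 μs

L = 64 × 8 = 512 bits.
Transmission delays (L/R per hop): 0.922523, 16, 165.161 μs; sum = 182.084 μs.
Propagation delays (d/s per hop): 2.66809, 120000, 120000 μs; sum = 240003 μs.
Processing at 2 router(s): 2 × 2.9 ms = 5800 μs.
End-to-end = 246000 μs.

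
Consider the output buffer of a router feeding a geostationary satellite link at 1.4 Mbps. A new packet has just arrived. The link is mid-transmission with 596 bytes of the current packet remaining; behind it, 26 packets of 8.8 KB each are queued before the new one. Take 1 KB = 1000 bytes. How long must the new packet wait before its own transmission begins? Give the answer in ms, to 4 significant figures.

1311 ms

Each queued packet: L/R = 70400/1400000 = 50.2857 ms.
26 queued → 1307.43 ms.
Plus remaining 4768 bits of current packet: 3.40571 ms.
Queuing delay = 1311 ms.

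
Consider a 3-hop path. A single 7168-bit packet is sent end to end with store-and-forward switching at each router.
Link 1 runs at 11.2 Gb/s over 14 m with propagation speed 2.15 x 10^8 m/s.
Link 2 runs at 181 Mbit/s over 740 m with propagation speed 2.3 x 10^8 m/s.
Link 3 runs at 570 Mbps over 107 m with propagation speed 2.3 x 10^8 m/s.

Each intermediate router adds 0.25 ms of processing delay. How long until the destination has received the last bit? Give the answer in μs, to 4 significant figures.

556.6 μs

Transmission delays (L/R per hop): 0.64, 39.6022, 12.5754 μs; sum = 52.8176 μs.
Propagation delays (d/s per hop): 0.0651163, 3.21739, 0.465217 μs; sum = 3.74772 μs.
Processing at 2 router(s): 2 × 0.25 ms = 500 μs.
End-to-end = 556.6 μs.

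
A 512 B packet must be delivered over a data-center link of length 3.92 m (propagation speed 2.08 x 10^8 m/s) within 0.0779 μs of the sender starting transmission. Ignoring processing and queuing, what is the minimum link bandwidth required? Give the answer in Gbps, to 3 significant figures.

L = 4096 bits.
Propagation delay = 3.92 / 208000000 = 0.0188462 μs.
Transmission budget = 0.0779 − 0.0188462 = 0.0590538 μs.
R ≥ L / t_tx = 4096 bits / 5.90538e-08 s = 69.4 Gbps.

69.4 Gbps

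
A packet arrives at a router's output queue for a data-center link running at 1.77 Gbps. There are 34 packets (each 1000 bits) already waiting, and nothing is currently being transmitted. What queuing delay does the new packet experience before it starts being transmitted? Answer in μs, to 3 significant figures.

Each queued packet: L/R = 1000/1770000000 = 0.564972 μs.
34 queued → 19.209 μs.
Queuing delay = 19.2 μs.

19.2 μs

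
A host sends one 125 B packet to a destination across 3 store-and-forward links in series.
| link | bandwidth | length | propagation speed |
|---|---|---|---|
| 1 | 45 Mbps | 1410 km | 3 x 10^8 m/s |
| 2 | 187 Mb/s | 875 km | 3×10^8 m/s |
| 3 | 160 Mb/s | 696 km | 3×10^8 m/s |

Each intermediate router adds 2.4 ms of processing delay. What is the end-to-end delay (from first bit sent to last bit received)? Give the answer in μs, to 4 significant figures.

14770 μs

L = 125 × 8 = 1000 bits.
Transmission delays (L/R per hop): 22.2222, 5.34759, 6.25 μs; sum = 33.8198 μs.
Propagation delays (d/s per hop): 4700, 2916.67, 2320 μs; sum = 9936.67 μs.
Processing at 2 router(s): 2 × 2.4 ms = 4800 μs.
End-to-end = 14770 μs.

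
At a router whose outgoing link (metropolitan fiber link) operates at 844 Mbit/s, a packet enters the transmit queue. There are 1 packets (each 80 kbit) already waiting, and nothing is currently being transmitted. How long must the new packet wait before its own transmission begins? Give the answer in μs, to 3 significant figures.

94.8 μs

Each queued packet: L/R = 80000/844000000 = 94.7867 μs.
1 queued → 94.7867 μs.
Queuing delay = 94.8 μs.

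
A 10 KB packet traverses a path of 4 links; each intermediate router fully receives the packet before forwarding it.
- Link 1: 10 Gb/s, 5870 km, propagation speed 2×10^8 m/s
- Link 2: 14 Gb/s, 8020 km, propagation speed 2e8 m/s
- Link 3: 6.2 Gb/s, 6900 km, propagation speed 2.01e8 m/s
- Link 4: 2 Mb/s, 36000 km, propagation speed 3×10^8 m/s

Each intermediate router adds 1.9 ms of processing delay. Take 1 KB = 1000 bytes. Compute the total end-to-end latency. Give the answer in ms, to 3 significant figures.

270 ms

L = 80000 bits.
Transmission delays (L/R per hop): 0.008, 0.00571429, 0.0129032, 40 ms; sum = 40.0266 ms.
Propagation delays (d/s per hop): 29.35, 40.1, 34.3284, 120 ms; sum = 223.778 ms.
Processing at 3 router(s): 3 × 1.9 ms = 5.7 ms.
End-to-end = 270 ms.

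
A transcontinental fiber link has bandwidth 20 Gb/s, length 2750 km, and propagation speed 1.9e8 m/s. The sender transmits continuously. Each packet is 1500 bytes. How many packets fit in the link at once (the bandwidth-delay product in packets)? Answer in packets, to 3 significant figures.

Propagation delay = 2750000 / 190000000 = 0.0144737 s.
BDP = R × t_prop = 20000000000 × 0.0144737 = 289474000 bits.
In packets of 12000 bits: 24100 packets.

24100 packets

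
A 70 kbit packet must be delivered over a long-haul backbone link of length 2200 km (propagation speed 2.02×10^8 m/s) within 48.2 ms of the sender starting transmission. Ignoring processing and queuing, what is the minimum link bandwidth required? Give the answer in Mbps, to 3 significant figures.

1.88 Mbps

Propagation delay = 2200000 / 202000000 = 10.8911 ms.
Transmission budget = 48.2 − 10.8911 = 37.3089 ms.
R ≥ L / t_tx = 70000 bits / 0.0373089 s = 1.88 Mbps.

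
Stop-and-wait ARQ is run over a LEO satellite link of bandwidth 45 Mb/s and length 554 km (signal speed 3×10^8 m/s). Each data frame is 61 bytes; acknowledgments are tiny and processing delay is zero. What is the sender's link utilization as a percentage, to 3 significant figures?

t_tx = L/R = 488/45000000 = 1.08444e-05 s.
t_prop = 554000/300000000 = 0.00184667 s; RTT = 0.00369333 s.
Cycle = t_tx + RTT = 0.00370418 s.
Utilization = t_tx / cycle = 1.08444e-05/0.00370418 = 0.293 %.

0.293 %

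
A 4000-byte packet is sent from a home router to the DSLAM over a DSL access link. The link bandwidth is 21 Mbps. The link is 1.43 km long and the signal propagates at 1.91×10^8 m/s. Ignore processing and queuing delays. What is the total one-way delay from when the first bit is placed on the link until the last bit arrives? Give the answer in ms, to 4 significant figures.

1.531 ms

L = 4000 × 8 = 32000 bits.
Transmission delay = L/R = 32000 / 21000000 = 1.52381 ms.
Propagation delay = d/s = 1430 m / 191000000 m/s = 0.00748691 ms.
Total = 1.531 ms.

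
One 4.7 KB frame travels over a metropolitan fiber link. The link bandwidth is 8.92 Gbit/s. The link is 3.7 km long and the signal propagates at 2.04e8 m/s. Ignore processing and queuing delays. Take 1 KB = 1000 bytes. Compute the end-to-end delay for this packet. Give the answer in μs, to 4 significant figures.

L = 37600 bits.
Transmission delay = L/R = 37600 / 8920000000 = 4.21525 μs.
Propagation delay = d/s = 3700 m / 204000000 m/s = 18.1373 μs.
Total = 22.35 μs.

22.35 μs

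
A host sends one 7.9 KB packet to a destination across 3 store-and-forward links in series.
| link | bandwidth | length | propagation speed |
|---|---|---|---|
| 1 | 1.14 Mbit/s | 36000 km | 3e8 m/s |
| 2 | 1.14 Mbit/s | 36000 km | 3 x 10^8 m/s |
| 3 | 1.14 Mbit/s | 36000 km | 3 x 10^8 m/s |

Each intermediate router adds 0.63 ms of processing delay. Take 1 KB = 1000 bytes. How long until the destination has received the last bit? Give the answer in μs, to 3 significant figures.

528000 μs

L = 63200 bits.
Transmission delay per hop = L/R = 63200/1140000 = 55438.6 μs; 3 hops → 166316 μs.
Propagation delays (d/s per hop): 120000, 120000, 120000 μs; sum = 360000 μs.
Processing at 2 router(s): 2 × 0.63 ms = 1260 μs.
End-to-end = 528000 μs.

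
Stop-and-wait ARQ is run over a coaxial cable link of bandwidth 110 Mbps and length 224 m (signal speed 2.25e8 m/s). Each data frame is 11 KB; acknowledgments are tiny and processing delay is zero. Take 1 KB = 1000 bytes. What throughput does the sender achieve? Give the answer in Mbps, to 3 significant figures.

t_tx = L/R = 88000/110000000 = 0.0008 s.
t_prop = 224/225000000 = 9.95556e-07 s; RTT = 1.99111e-06 s.
Cycle = t_tx + RTT = 0.000801991 s.
Throughput = L / cycle = 88000 / 0.000801991 = 110 Mbps.

110 Mbps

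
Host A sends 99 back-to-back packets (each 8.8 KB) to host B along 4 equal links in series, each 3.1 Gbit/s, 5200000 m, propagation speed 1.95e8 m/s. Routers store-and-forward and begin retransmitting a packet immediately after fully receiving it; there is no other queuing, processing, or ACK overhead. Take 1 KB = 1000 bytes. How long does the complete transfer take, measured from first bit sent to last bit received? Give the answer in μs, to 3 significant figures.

Per-hop transmission t_tx = L/R = 70400/3100000000 = 22.7097 μs.
Per-hop propagation t_prop = 5200000/195000000 = 26666.7 μs.
Pipeline fill: first packet needs 4·t_tx to clear all hops; remaining 98 packets each add one t_tx.
Total = (4+99-1)·t_tx + 4·t_prop = 102·22.7097 + 4·26666.7 = 109000 μs.

109000 μs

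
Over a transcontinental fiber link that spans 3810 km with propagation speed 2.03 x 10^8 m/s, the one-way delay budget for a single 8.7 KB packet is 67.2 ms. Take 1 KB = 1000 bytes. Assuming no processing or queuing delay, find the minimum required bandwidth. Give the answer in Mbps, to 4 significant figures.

L = 69600 bits.
Propagation delay = 3810000 / 2.03e+08 = 18.7685 ms.
Transmission budget = 67.2 − 18.7685 = 48.4315 ms.
R ≥ L / t_tx = 69600 bits / 0.0484315 s = 1.437 Mbps.

1.437 Mbps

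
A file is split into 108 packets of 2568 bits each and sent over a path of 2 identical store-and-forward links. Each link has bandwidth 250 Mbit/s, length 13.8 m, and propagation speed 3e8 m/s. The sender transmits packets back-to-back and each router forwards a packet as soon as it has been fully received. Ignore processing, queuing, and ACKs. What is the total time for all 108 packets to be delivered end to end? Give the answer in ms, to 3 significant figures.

Per-hop transmission t_tx = L/R = 2568/250000000 = 0.010272 ms.
Per-hop propagation t_prop = 13.8/300000000 = 4.6e-05 ms.
Pipeline fill: first packet needs 2·t_tx to clear all hops; remaining 107 packets each add one t_tx.
Total = (2+108-1)·t_tx + 2·t_prop = 109·0.010272 + 2·4.6e-05 = 1.12 ms.

1.12 ms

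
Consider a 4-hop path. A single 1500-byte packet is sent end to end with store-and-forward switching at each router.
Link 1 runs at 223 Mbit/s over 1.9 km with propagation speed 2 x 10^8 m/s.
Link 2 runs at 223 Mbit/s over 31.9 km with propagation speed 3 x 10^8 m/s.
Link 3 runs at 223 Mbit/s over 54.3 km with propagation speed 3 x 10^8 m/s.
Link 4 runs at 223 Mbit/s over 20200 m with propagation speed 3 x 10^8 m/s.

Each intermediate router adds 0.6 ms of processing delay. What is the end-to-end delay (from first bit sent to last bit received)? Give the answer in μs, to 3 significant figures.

L = 1500 × 8 = 12000 bits.
Transmission delay per hop = L/R = 12000/223000000 = 53.8117 μs; 4 hops → 215.247 μs.
Propagation delays (d/s per hop): 9.5, 106.333, 181, 67.3333 μs; sum = 364.167 μs.
Processing at 3 router(s): 3 × 0.6 ms = 1800 μs.
End-to-end = 2380 μs.

2380 μs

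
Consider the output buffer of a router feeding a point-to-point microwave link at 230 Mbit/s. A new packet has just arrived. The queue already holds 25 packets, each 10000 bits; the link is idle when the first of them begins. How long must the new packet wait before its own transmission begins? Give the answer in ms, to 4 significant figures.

Each queued packet: L/R = 10000/230000000 = 0.0434783 ms.
25 queued → 1.08696 ms.
Queuing delay = 1.087 ms.

1.087 ms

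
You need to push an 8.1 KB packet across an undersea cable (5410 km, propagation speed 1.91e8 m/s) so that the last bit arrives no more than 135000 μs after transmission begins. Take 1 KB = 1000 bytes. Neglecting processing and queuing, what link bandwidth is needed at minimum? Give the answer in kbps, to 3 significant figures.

607 kbps

L = 64800 bits.
Propagation delay = 5410000 / 191000000 = 28324.6 μs.
Transmission budget = 135000 − 28324.6 = 106675 μs.
R ≥ L / t_tx = 64800 bits / 0.106675 s = 607 kbps.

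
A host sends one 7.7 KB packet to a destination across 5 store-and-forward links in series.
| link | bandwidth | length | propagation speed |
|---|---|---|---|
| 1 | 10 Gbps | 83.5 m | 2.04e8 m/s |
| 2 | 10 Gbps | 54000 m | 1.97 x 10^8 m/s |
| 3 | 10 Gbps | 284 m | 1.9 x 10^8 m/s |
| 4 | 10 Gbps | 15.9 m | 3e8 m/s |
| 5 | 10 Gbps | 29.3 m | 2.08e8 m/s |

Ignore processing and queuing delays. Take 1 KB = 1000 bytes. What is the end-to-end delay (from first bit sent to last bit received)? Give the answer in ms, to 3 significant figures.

L = 61600 bits.
Transmission delay per hop = L/R = 61600/10000000000 = 0.00616 ms; 5 hops → 0.0308 ms.
Propagation delays (d/s per hop): 0.000409314, 0.274112, 0.00149474, 5.3e-05, 0.000140865 ms; sum = 0.27621 ms.
End-to-end = 0.307 ms.

0.307 ms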